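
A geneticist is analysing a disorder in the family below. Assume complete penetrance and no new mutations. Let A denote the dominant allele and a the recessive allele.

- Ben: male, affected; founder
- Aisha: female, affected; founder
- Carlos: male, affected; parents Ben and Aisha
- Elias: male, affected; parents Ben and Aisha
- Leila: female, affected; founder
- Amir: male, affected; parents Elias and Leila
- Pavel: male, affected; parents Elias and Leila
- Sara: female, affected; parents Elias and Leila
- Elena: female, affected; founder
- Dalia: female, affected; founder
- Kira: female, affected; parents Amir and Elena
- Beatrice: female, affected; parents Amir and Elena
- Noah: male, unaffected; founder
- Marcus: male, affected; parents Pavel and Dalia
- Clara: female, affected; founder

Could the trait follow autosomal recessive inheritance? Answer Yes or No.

A consistent assignment under autosomal recessive exists: Ben aa, Aisha aa, Carlos aa, Elias aa, Leila aa, Amir aa, Pavel aa, Sara aa, Elena aa, Dalia aa, Kira aa, Beatrice aa, Noah AA, Marcus aa, Clara aa.
In this assignment every recorded phenotype matches its genotype and every non-founder's genotype is obtainable from its parents' genotypes, so the pedigree is consistent.

Yes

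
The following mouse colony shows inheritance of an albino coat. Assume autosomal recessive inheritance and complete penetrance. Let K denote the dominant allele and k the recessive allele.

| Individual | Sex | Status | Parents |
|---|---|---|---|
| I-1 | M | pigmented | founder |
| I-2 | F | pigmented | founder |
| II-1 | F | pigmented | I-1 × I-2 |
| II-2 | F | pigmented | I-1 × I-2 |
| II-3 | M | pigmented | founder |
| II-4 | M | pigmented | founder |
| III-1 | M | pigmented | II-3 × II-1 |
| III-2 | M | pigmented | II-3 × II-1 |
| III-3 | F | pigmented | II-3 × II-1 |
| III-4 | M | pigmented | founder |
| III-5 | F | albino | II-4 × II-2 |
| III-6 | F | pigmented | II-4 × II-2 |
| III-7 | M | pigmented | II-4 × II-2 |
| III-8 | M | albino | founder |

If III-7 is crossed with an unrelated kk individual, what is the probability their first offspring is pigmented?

2/3

II-4 is pigmented so carries K and passed k to III-5 (kk), so II-4 is Kk.
II-2 is pigmented so carries K and passed k to III-5 (kk), so II-2 is Kk.
III-7 is a pigmented offspring of II-4 (Kk) × II-2 (Kk), whose cross gives 1/4 KK : 1/2 Kk : 1/4 kk; conditioning on being pigmented, III-7 is KK with probability 1/3, Kk with probability 2/3.
Summing over parental genotype combinations, P(offspring is pigmented) = 1/3·1 + 2/3·1/2 = 2/3.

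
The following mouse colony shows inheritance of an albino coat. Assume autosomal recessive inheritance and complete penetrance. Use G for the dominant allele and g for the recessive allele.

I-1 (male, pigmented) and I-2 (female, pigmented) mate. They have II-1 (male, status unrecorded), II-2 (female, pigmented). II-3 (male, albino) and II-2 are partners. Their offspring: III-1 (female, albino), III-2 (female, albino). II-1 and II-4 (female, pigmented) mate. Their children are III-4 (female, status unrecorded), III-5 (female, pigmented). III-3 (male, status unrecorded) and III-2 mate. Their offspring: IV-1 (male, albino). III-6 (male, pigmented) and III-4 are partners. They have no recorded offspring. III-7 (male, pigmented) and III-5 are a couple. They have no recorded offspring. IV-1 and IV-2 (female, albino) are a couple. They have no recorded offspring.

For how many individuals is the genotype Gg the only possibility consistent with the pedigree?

1

Obligate heterozygotes: II-2 is pigmented so carries G and passed g to III-1 (gg), so II-2 is Gg.
Every other individual is either homozygous by phenotype or has at least one consistent homozygous assignment, so the count is 1.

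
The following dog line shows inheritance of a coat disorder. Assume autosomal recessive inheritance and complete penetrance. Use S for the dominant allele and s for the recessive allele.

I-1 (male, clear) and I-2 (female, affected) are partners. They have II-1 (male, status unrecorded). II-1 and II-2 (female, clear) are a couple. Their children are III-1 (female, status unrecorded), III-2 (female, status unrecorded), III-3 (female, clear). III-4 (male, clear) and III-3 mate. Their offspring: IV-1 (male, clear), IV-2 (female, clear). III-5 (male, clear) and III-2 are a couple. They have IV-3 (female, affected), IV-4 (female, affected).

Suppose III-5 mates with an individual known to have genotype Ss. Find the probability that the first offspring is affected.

III-5 is clear so carries S and passed s to IV-3 (ss), so III-5 is Ss.
The cross gives 1/4 SS : 1/2 Ss : 1/4 ss, so P(offspring is affected) = 1/4.

1/4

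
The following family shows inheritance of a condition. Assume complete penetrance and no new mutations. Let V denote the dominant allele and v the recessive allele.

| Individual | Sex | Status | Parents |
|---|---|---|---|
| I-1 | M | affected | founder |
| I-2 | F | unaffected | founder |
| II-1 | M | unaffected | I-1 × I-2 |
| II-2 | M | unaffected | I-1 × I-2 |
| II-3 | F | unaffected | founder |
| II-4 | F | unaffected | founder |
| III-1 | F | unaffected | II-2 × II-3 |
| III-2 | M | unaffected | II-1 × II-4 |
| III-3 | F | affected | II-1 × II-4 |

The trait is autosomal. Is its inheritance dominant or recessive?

II-1 and II-4 are both unaffected yet have an affected child III-3. Under dominance, an affected child requires at least one affected parent, so the trait cannot be dominant.

recessive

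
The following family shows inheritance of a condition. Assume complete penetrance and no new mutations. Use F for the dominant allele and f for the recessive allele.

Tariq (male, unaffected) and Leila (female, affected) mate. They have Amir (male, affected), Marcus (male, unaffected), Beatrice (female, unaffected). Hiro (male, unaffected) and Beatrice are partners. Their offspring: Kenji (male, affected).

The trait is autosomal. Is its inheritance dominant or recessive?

recessive

Hiro and Beatrice are both unaffected yet have an affected child Kenji. Under dominance, an affected child requires at least one affected parent, so the trait cannot be dominant.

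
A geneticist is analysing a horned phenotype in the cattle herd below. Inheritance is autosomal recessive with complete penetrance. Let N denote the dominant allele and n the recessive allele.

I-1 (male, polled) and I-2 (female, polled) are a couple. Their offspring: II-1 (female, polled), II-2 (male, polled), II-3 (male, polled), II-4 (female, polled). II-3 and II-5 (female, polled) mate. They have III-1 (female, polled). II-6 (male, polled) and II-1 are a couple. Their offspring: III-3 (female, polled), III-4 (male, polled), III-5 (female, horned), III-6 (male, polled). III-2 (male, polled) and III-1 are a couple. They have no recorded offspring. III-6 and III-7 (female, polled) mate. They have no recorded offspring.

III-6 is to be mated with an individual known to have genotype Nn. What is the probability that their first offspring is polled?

II-6 is polled so carries N and passed n to III-5 (nn), so II-6 is Nn.
II-1 is polled so carries N and passed n to III-5 (nn), so II-1 is Nn.
III-6 is a polled offspring of II-6 (Nn) × II-1 (Nn), whose cross gives 1/4 NN : 1/2 Nn : 1/4 nn; conditioning on being polled, III-6 is NN with probability 1/3, Nn with probability 2/3.
Summing over parental genotype combinations, P(offspring is polled) = 1/3·1 + 2/3·3/4 = 5/6.

5/6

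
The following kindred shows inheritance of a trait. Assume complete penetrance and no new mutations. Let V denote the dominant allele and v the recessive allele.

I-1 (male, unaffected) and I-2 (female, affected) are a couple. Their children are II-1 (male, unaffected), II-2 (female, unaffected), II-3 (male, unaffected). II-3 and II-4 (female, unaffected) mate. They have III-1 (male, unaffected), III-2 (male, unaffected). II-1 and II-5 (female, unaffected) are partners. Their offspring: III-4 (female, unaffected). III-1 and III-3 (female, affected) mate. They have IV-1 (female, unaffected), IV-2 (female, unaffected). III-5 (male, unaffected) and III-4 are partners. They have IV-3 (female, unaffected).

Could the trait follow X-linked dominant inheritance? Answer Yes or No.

A consistent assignment under X-linked dominant exists: I-1 X^v Y, I-2 X^V X^v, II-1 X^v Y, II-2 X^v X^v, II-3 X^v Y, II-4 X^v X^v, II-5 X^v X^v, III-1 X^v Y, III-2 X^v Y, III-3 X^V X^v, III-4 X^v X^v, III-5 X^v Y, IV-1 X^v X^v, IV-2 X^v X^v, IV-3 X^v X^v.
In this assignment every recorded phenotype matches its genotype and every non-founder's genotype is obtainable from its parents' genotypes, so the pedigree is consistent.

Yes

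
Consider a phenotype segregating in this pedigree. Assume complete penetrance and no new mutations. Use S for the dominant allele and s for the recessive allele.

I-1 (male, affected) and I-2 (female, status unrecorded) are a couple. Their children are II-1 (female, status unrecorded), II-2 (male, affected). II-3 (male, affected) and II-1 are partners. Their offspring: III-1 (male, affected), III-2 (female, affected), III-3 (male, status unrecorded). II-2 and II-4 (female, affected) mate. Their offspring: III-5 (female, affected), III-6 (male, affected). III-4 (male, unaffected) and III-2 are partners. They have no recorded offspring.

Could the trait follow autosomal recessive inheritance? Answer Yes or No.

A consistent assignment under autosomal recessive exists: I-1 ss, I-2 Ss, II-1 Ss, II-2 ss, II-3 ss, II-4 ss, III-1 ss, III-2 ss, III-3 Ss, III-4 SS, III-5 ss, III-6 ss.
In this assignment every recorded phenotype matches its genotype and every non-founder's genotype is obtainable from its parents' genotypes, so the pedigree is consistent.

Yes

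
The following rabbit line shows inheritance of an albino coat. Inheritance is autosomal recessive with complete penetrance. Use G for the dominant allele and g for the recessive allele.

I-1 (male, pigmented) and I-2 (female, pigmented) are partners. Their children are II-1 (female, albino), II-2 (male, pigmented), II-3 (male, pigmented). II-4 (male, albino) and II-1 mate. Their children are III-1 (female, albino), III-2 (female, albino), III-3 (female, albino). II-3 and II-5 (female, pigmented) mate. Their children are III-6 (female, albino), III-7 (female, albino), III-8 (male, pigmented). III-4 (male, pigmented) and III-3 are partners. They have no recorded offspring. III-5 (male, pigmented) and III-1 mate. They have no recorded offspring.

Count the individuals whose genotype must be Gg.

4

Obligate heterozygotes: I-1 is pigmented so carries G and passed g to II-1 (gg), so I-1 is Gg; I-2 is pigmented so carries G and passed g to II-1 (gg), so I-2 is Gg; II-3 is pigmented so carries G and passed g to III-6 (gg), so II-3 is Gg; II-5 is pigmented so carries G and passed g to III-6 (gg), so II-5 is Gg.
Every other individual is either homozygous by phenotype or has at least one consistent homozygous assignment, so the count is 4.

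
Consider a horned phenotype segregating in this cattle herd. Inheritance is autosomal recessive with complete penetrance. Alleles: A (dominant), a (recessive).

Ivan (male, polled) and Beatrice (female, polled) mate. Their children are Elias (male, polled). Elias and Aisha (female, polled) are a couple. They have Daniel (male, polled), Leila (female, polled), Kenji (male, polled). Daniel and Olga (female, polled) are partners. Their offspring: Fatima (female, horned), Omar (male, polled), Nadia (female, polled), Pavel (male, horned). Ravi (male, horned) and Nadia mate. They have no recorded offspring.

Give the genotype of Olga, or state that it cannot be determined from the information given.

From phenotype alone, Olga is AA or Aa.
Olga is polled so carries A and passed a to Fatima (aa), so Olga is Aa.

Aa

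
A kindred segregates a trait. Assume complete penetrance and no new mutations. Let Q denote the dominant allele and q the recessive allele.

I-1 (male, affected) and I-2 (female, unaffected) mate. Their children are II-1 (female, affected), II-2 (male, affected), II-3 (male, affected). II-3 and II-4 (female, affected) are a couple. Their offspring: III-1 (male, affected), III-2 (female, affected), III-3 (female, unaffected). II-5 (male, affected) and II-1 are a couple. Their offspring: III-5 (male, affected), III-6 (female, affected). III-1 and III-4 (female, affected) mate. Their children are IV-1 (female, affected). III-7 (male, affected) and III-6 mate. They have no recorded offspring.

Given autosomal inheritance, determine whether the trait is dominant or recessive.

II-3 and II-4 are both affected yet have an unaffected child III-3. Under a recessive model two affected parents are homozygous and every child would be affected, so the trait cannot be recessive.

dominant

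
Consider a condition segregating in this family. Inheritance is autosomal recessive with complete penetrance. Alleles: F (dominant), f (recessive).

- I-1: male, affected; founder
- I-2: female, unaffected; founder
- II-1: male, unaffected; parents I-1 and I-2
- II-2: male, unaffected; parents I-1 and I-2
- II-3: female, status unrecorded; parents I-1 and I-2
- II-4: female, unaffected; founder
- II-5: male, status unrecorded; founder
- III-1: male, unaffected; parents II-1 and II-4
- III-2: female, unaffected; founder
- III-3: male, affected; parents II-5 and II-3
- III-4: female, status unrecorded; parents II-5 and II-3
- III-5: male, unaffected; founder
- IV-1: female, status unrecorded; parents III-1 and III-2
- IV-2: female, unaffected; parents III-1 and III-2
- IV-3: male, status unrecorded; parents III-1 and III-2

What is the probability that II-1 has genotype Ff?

1

II-1 is unaffected so carries F and received f from I-1 (ff), so II-1 is Ff, giving P(Ff) = 1.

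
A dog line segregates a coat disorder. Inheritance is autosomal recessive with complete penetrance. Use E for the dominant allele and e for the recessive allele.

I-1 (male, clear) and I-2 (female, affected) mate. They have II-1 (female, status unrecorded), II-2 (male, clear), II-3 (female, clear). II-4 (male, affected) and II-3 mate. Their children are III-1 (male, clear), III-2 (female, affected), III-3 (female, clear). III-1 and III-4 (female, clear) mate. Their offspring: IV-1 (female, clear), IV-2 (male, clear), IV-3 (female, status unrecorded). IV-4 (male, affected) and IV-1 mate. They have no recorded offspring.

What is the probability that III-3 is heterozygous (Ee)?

1

III-3 is clear so carries E and received e from II-4 (ee), so III-3 is Ee, giving P(Ee) = 1.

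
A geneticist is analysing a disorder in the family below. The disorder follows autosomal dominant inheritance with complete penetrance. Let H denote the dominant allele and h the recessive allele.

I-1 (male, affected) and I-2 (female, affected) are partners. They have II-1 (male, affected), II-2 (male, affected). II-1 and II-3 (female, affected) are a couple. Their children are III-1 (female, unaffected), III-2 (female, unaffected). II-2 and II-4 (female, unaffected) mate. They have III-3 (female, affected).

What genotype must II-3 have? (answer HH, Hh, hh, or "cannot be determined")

From phenotype alone, II-3 is HH or Hh.
II-3 is affected so carries H and passed h to III-1 (hh), so II-3 is Hh.

Hh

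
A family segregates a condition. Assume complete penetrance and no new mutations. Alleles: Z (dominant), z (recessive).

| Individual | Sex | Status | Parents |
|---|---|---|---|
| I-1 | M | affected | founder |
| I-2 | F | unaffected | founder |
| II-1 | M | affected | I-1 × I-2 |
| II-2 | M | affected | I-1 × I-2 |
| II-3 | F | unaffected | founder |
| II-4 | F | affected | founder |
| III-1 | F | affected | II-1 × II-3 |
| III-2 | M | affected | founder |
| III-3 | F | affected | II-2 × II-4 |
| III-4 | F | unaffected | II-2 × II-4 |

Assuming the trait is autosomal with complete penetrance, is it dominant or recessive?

II-2 and II-4 are both affected yet have an unaffected child III-4. Under a recessive model two affected parents are homozygous and every child would be affected, so the trait cannot be recessive.

dominant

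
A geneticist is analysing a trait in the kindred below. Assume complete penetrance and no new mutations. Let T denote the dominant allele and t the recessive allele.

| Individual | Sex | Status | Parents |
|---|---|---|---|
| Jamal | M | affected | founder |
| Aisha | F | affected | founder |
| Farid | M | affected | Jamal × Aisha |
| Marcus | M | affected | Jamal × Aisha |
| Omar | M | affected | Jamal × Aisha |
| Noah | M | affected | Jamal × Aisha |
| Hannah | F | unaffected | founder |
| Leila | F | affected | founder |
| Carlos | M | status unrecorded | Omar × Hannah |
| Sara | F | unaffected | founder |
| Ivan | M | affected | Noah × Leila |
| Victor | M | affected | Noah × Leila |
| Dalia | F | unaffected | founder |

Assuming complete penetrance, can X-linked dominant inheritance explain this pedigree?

Yes

A consistent assignment under X-linked dominant exists: Jamal X^T Y, Aisha X^T X^T, Farid X^T Y, Marcus X^T Y, Omar X^T Y, Noah X^T Y, Hannah X^t X^t, Leila X^T X^T, Carlos X^t Y, Sara X^t X^t, Ivan X^T Y, Victor X^T Y, Dalia X^t X^t.
In this assignment every recorded phenotype matches its genotype and every non-founder's genotype is obtainable from its parents' genotypes, so the pedigree is consistent.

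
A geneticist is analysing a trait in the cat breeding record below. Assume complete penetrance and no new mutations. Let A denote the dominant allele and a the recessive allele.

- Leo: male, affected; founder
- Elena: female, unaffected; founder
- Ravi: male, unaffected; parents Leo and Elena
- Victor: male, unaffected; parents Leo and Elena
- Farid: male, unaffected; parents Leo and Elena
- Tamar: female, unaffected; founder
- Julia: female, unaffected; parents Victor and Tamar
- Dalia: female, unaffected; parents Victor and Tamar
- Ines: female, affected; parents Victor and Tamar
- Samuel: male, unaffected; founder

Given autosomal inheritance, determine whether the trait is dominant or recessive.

Victor and Tamar are both unaffected yet have an affected child Ines. Under dominance, an affected child requires at least one affected parent, so the trait cannot be dominant.

recessive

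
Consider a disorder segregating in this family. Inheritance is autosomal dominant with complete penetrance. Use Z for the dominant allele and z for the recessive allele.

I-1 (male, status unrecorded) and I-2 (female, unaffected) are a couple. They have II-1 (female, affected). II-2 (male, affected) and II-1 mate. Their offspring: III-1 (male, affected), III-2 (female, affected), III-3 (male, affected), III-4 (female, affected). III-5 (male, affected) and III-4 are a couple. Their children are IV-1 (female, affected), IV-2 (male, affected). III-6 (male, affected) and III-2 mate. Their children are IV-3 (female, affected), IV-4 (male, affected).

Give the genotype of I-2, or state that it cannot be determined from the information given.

I-2 is unaffected, so I-2 is zz.

zz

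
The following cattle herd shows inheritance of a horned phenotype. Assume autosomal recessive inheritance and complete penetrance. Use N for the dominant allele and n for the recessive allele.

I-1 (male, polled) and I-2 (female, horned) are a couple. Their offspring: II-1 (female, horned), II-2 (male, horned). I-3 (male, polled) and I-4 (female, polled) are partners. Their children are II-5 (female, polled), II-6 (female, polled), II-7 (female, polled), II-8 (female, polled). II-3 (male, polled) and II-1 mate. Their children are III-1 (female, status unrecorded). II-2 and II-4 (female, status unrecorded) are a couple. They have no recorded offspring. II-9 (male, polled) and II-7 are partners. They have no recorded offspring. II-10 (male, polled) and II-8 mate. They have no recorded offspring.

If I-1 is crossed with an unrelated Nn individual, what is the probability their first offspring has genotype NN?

1/4

I-1 is polled so carries N and passed n to II-1 (nn), so I-1 is Nn.
The cross gives 1/4 NN : 1/2 Nn : 1/4 nn, so P(offspring has genotype NN) = 1/4.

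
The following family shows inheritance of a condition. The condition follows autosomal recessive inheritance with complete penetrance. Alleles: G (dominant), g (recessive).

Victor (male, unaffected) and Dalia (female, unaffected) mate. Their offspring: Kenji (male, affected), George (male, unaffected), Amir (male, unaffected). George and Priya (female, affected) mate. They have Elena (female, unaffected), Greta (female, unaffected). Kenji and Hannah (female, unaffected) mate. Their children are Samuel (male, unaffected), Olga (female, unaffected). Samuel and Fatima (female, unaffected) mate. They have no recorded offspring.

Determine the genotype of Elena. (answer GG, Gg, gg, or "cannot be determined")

Gg

From phenotype alone, Elena is GG or Gg.
Elena is unaffected so carries G and received g from Priya (gg), so Elena is Gg.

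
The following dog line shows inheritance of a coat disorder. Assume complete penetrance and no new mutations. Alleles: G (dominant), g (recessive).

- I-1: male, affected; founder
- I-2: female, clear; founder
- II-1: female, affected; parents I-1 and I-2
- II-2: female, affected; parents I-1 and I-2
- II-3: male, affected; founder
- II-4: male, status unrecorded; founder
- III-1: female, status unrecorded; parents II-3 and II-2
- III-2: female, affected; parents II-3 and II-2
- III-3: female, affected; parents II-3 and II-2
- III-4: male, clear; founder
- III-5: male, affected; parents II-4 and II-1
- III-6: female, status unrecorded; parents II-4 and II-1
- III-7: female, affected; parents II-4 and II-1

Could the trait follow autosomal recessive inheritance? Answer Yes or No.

Yes

A consistent assignment under autosomal recessive exists: I-1 gg, I-2 Gg, II-1 gg, II-2 gg, II-3 gg, II-4 Gg, III-1 gg, III-2 gg, III-3 gg, III-4 GG, III-5 gg, III-6 Gg, III-7 gg.
In this assignment every recorded phenotype matches its genotype and every non-founder's genotype is obtainable from its parents' genotypes, so the pedigree is consistent.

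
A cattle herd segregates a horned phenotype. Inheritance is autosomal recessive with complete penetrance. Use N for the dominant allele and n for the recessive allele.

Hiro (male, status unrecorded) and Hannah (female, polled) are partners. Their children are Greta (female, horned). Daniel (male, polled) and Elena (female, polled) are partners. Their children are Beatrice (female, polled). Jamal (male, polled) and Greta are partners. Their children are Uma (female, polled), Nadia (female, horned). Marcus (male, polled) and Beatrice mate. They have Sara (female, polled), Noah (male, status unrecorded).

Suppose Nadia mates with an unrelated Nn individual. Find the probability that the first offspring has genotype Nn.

Nadia is horned, so Nadia is nn.
The cross gives 1/2 Nn : 1/2 nn, so P(offspring has genotype Nn) = 1/2.

1/2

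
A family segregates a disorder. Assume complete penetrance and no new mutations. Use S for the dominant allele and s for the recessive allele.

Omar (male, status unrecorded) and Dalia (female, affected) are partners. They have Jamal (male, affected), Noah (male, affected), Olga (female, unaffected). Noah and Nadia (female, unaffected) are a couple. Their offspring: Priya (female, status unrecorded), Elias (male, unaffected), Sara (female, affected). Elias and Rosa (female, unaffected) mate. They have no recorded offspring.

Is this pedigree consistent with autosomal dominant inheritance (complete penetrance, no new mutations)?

A consistent assignment under autosomal dominant exists: Omar Ss, Dalia Ss, Jamal SS, Noah Ss, Olga ss, Nadia ss, Priya Ss, Elias ss, Sara Ss, Rosa ss.
In this assignment every recorded phenotype matches its genotype and every non-founder's genotype is obtainable from its parents' genotypes, so the pedigree is consistent.

Yes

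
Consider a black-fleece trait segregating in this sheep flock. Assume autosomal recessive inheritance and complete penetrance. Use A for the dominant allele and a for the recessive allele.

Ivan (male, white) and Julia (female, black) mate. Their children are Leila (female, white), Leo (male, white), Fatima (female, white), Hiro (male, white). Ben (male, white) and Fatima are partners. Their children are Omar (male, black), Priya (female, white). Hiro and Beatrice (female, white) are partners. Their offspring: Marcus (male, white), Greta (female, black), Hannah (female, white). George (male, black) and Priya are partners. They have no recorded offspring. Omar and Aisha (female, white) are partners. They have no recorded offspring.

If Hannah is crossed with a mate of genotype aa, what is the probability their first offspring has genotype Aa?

2/3

Hiro is white so carries A and received a from Julia (aa), so Hiro is Aa.
Beatrice is white so carries A and passed a to Greta (aa), so Beatrice is Aa.
Hannah is a white offspring of Hiro (Aa) × Beatrice (Aa), whose cross gives 1/4 AA : 1/2 Aa : 1/4 aa; conditioning on being white, Hannah is AA with probability 1/3, Aa with probability 2/3.
Summing over parental genotype combinations, P(offspring has genotype Aa) = 1/3·1 + 2/3·1/2 = 2/3.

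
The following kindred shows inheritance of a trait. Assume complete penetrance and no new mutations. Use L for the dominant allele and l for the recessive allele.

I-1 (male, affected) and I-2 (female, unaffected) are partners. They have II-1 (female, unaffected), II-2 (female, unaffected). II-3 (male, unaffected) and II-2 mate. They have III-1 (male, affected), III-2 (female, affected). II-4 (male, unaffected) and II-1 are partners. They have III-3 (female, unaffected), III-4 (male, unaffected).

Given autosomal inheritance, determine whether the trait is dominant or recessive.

II-3 and II-2 are both unaffected yet have an affected child III-1. Under dominance, an affected child requires at least one affected parent, so the trait cannot be dominant.

recessive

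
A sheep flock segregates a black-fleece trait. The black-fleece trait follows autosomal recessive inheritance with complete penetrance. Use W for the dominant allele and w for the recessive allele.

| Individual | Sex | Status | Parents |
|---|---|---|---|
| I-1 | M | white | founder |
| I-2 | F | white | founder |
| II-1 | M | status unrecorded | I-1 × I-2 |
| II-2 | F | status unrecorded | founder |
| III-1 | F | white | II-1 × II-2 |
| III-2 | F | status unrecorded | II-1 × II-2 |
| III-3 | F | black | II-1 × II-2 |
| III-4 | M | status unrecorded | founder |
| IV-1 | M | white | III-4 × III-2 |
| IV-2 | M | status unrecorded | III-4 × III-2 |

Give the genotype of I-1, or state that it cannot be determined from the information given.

I-1's phenotype allows WW or Ww, and no parent or child forces a single allele at both positions; consistent genotype assignments exist with I-1 as WW or Ww.

cannot be determined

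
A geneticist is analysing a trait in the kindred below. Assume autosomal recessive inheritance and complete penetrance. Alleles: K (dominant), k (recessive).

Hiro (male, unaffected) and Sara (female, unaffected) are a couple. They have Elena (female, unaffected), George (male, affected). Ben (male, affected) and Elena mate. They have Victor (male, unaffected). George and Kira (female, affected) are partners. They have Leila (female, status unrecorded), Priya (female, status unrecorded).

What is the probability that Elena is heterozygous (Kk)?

1/2

Hiro is unaffected so carries K and passed k to George (kk), so Hiro is Kk.
Sara is unaffected so carries K and passed k to George (kk), so Sara is Kk.
Their cross gives offspring ratios 1/4 KK : 1/2 Kk : 1/4 kk. Conditioning on Elena being unaffected, P(Kk) = 1/2 / 3/4 = 2/3 before taking Elena's own offspring into account.
Ben is affected, so Ben is kk.
Now use Elena's offspring. Probability of each recorded status — unaffected son Victor: 1/2 if Elena is Kk, 1 if KK.
Bayes: P(Kk) = 2/3·1/2 / (2/3·1/2 + 1/3·1) = 1/2.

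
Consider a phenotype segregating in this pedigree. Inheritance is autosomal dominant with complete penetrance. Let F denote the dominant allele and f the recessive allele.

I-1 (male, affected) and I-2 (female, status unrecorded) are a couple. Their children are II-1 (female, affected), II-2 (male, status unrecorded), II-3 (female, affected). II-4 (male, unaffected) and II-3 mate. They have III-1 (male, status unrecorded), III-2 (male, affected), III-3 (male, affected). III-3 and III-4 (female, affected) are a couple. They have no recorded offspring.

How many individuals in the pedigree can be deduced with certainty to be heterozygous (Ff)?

Obligate heterozygotes: III-2 is affected so carries F and received f from II-4 (ff), so III-2 is Ff; III-3 is affected so carries F and received f from II-4 (ff), so III-3 is Ff.
Every other individual is either homozygous by phenotype or has at least one consistent homozygous assignment, so the count is 2.

2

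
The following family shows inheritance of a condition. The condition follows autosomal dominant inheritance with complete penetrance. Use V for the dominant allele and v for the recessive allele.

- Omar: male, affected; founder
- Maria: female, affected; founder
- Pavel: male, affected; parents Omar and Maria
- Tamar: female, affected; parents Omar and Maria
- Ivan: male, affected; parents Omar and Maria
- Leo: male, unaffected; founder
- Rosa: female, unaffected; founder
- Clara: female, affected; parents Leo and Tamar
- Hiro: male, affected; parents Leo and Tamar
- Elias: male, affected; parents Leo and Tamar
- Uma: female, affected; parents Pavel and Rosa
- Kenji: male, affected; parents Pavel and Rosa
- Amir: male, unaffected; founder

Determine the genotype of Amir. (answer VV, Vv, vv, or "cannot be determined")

Amir is unaffected, so Amir is vv.

vv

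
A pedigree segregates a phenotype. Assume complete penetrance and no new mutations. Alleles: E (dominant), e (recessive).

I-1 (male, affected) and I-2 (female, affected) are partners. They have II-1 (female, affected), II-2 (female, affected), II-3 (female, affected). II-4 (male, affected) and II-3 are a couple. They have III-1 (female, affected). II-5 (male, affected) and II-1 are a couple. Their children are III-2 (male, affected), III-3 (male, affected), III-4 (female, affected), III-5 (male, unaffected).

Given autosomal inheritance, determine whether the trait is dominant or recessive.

II-5 and II-1 are both affected yet have an unaffected child III-5. Under a recessive model two affected parents are homozygous and every child would be affected, so the trait cannot be recessive.

dominant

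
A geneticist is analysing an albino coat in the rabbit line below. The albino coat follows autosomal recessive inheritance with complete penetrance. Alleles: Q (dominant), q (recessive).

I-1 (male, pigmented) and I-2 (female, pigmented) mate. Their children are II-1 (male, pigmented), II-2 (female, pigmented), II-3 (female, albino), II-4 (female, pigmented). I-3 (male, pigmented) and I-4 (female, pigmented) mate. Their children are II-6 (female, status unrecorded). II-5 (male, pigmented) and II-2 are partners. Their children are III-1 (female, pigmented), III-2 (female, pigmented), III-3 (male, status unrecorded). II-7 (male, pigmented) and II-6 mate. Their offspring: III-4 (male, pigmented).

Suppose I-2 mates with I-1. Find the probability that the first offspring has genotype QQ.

1/4

I-2 is pigmented so carries Q and passed q to II-3 (qq), so I-2 is Qq.
I-1 is pigmented so carries Q and passed q to II-3 (qq), so I-1 is Qq.
The cross gives 1/4 QQ : 1/2 Qq : 1/4 qq, so P(offspring has genotype QQ) = 1/4.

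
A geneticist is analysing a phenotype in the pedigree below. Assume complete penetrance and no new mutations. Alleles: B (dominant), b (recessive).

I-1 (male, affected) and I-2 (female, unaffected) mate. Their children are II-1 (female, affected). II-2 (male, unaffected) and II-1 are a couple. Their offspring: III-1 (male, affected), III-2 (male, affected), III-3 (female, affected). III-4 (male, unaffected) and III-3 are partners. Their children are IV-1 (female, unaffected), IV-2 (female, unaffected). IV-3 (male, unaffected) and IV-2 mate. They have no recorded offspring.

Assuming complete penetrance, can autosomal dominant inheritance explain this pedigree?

A consistent assignment under autosomal dominant exists: I-1 BB, I-2 bb, II-1 Bb, II-2 bb, III-1 Bb, III-2 Bb, III-3 Bb, III-4 bb, IV-1 bb, IV-2 bb, IV-3 bb.
In this assignment every recorded phenotype matches its genotype and every non-founder's genotype is obtainable from its parents' genotypes, so the pedigree is consistent.

Yes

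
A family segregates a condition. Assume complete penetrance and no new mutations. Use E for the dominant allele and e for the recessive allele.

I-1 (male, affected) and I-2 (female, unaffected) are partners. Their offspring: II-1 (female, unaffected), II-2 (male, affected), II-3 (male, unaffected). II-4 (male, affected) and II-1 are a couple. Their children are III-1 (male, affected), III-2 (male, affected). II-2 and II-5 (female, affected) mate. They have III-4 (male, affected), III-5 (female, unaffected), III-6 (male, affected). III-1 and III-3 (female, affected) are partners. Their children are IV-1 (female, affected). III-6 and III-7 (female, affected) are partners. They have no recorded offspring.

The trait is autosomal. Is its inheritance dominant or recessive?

dominant

II-2 and II-5 are both affected yet have an unaffected child III-5. Under a recessive model two affected parents are homozygous and every child would be affected, so the trait cannot be recessive.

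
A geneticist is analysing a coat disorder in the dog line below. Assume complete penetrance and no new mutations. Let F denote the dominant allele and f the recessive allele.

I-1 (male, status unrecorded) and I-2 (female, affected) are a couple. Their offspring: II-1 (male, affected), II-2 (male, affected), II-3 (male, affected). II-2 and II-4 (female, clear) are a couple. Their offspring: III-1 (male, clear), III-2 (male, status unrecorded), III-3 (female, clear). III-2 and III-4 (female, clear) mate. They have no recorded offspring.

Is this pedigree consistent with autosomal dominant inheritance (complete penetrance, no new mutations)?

Yes

A consistent assignment under autosomal dominant exists: I-1 FF, I-2 Ff, II-1 FF, II-2 Ff, II-3 FF, II-4 ff, III-1 ff, III-2 Ff, III-3 ff, III-4 ff.
In this assignment every recorded phenotype matches its genotype and every non-founder's genotype is obtainable from its parents' genotypes, so the pedigree is consistent.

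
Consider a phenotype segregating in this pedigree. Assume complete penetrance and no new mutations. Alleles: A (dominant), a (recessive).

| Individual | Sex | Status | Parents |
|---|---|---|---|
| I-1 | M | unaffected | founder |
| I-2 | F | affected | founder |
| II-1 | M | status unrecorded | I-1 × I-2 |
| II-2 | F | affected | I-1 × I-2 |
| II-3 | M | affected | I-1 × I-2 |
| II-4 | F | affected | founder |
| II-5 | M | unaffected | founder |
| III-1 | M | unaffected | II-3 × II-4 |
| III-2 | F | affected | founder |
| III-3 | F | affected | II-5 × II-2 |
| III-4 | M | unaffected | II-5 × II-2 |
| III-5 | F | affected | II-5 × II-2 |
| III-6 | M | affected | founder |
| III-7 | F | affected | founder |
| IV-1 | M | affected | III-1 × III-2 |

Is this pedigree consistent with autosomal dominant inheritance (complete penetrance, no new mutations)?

A consistent assignment under autosomal dominant exists: I-1 aa, I-2 AA, II-1 Aa, II-2 Aa, II-3 Aa, II-4 Aa, II-5 aa, III-1 aa, III-2 AA, III-3 Aa, III-4 aa, III-5 Aa, III-6 AA, III-7 AA, IV-1 Aa.
In this assignment every recorded phenotype matches its genotype and every non-founder's genotype is obtainable from its parents' genotypes, so the pedigree is consistent.

Yes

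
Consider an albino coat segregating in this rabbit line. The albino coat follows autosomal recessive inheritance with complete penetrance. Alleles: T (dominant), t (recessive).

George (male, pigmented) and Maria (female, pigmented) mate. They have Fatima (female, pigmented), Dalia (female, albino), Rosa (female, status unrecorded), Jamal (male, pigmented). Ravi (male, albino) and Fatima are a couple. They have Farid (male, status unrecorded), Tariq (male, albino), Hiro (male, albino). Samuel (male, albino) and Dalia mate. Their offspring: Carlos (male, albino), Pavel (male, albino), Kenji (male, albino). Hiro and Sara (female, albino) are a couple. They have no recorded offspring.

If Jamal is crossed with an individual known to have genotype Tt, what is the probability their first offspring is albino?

1/6

George is pigmented so carries T and passed t to Dalia (tt), so George is Tt.
Maria is pigmented so carries T and passed t to Dalia (tt), so Maria is Tt.
Jamal is a pigmented offspring of George (Tt) × Maria (Tt), whose cross gives 1/4 TT : 1/2 Tt : 1/4 tt; conditioning on being pigmented, Jamal is TT with probability 1/3, Tt with probability 2/3.
Summing over parental genotype combinations, P(offspring is albino) = 2/3·1/4 = 1/6.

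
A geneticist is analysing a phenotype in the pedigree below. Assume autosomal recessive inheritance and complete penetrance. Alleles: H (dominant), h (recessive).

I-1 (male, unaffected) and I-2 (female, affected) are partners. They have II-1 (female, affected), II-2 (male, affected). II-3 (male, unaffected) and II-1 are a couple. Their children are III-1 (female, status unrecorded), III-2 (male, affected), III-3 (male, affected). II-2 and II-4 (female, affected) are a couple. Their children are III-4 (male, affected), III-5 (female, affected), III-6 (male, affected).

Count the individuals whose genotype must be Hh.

Obligate heterozygotes: I-1 is unaffected so carries H and passed h to II-1 (hh), so I-1 is Hh; II-3 is unaffected so carries H and passed h to III-2 (hh), so II-3 is Hh.
Every other individual is either homozygous by phenotype or has at least one consistent homozygous assignment, so the count is 2.

2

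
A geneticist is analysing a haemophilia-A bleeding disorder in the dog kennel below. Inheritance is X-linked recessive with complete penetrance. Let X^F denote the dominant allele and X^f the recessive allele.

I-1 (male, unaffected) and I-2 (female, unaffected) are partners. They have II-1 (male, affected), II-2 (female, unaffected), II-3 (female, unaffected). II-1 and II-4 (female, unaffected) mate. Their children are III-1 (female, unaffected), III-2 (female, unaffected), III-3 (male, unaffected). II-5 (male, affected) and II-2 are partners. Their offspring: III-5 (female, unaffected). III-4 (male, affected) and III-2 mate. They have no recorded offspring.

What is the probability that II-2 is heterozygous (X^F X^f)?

I-1 is unaffected, so I-1 is X^F Y.
I-2 is unaffected so carries F and passed f to II-1 (X^f Y), so I-2 is X^F X^f.
Their cross gives offspring ratios 1/2 X^F X^F : 1/2 X^F X^f. Conditioning on II-2 being unaffected, P(X^F X^f) = 1/2 / 1 = 1/2 before taking II-2's own offspring into account.
II-5 is affected, so II-5 is X^f Y.
Now use II-2's offspring. Probability of each recorded status — unaffected daughter III-5: 1/2 if II-2 is X^F X^f, 1 if X^F X^F.
Bayes: P(X^F X^f) = 1/2·1/2 / (1/2·1/2 + 1/2·1) = 1/3.

1/3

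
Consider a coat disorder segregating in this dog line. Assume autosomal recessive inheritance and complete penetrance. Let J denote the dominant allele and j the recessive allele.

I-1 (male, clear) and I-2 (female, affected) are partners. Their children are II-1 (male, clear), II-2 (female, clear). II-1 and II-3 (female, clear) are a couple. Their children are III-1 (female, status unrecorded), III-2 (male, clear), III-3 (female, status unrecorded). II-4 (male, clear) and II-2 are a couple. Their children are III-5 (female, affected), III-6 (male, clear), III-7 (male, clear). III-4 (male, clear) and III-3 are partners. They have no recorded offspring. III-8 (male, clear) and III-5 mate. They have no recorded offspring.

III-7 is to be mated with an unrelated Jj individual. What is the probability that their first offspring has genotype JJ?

II-4 is clear so carries J and passed j to III-5 (jj), so II-4 is Jj.
II-2 is clear so carries J and received j from I-2 (jj), so II-2 is Jj.
III-7 is a clear offspring of II-4 (Jj) × II-2 (Jj), whose cross gives 1/4 JJ : 1/2 Jj : 1/4 jj; conditioning on being clear, III-7 is JJ with probability 1/3, Jj with probability 2/3.
Summing over parental genotype combinations, P(offspring has genotype JJ) = 1/3·1/2 + 2/3·1/4 = 1/3.

1/3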